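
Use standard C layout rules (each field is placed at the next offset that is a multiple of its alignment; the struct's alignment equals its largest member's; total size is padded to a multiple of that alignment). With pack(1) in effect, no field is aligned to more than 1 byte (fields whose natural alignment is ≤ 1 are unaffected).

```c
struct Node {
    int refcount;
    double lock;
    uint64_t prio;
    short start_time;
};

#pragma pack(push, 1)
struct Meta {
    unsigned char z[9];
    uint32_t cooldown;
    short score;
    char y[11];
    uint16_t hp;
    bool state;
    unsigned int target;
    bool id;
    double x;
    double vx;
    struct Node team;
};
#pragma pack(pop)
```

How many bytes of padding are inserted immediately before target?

0

Node: 0..4  refcount  (4B, 4-aligned); 4..8  -- padding (4B); 8..16  lock  (8B, 8-aligned); 16..24  prio  (8B, 8-aligned); 24..26  start_time  (2B, 2-aligned); 26..32  -- tail padding (6B); sizeof = 32, alignof = 8
0..9  z  (9B, 1-aligned)
9..13  cooldown  (4B, 1-aligned)
13..15  score  (2B, 1-aligned)
15..26  y  (11B, 1-aligned)
26..28  hp  (2B, 1-aligned)
28..29  state  (1B, 1-aligned)
29..33  target  (4B, 1-aligned)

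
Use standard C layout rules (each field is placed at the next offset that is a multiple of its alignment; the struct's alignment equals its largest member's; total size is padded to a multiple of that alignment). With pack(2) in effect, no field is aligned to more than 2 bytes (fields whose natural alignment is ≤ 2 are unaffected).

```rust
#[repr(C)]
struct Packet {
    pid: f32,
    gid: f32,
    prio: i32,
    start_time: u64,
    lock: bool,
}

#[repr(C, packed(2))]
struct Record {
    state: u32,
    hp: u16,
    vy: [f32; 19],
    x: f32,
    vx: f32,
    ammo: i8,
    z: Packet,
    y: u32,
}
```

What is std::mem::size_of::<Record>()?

128 bytes

Packet: @0: pid [4B, align 4] → 4; @4: gid [4B, align 4] → 8; @8: prio [4B, align 4] → 12; +4 pad (align 8); @16: start_time [8B, align 8] → 24; @24: lock [1B, align 1] → 25; +7 tail pad (align 8); size 32, align 8
@0: state [4B, align 2] → 4
@4: hp [2B, align 2] → 6
@6: vy [76B, align 2] → 82
@82: x [4B, align 2] → 86
@86: vx [4B, align 2] → 90
@90: ammo [1B, align 1] → 91
+1 pad (align 2)
@92: z [32B, align 2] → 124
@124: y [4B, align 2] → 128
size 128, align 2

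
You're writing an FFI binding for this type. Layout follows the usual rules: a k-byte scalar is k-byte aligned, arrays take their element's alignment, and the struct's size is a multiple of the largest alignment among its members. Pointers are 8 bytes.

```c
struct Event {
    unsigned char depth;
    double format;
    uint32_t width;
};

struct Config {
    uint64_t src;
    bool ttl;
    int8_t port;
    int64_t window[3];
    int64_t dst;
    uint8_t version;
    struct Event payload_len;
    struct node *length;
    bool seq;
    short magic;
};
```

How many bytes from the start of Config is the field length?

80

Event: @0: depth [1B, align 1] → 1; +7 pad (align 8); @8: format [8B, align 8] → 16; @16: width [4B, align 4] → 20; +4 tail pad (align 8); size 24, align 8
@0: src [8B, align 8] → 8
@8: ttl [1B, align 1] → 9
@9: port [1B, align 1] → 10
+6 pad (align 8)
@16: window [24B, align 8] → 40
@40: dst [8B, align 8] → 48
@48: version [1B, align 1] → 49
+7 pad (align 8)
@56: payload_len [24B, align 8] → 80
@80: length [8B, align 8] → 88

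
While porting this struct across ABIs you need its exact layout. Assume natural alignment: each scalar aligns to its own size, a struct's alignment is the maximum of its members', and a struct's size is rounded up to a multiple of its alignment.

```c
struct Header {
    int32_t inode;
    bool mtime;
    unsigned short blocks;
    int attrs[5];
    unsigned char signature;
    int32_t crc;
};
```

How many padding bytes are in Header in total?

@0: inode [4B, align 4] → 4
@4: mtime [1B, align 1] → 5
+1 pad (align 2)
@6: blocks [2B, align 2] → 8
@8: attrs [20B, align 4] → 28
@28: signature [1B, align 1] → 29
+3 pad (align 4)
@32: crc [4B, align 4] → 36
size 36, align 4
data bytes 32, size 36 → padding 4

4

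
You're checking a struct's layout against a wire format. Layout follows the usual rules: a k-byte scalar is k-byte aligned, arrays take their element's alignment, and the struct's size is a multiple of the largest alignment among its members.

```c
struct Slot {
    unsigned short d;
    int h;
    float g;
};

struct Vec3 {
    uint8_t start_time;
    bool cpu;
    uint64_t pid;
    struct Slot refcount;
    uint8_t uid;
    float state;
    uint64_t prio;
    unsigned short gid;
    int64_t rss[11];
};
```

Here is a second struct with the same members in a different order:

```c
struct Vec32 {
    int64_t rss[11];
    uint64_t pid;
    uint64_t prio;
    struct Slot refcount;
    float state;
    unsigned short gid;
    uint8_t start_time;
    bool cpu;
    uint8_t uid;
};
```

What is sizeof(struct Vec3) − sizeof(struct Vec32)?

Slot: d at 0 (size 2, align 2) → ends 2; pad 2 to align 4 for h; h at 4 (size 4, align 4) → ends 8; g at 8 (size 4, align 4) → ends 12; total 12 bytes, alignment 4
start_time at 0 (size 1, align 1) → ends 1
cpu at 1 (size 1, align 1) → ends 2
pad 6 to align 8 for pid
pid at 8 (size 8, align 8) → ends 16
refcount at 16 (size 12, align 4) → ends 28
uid at 28 (size 1, align 1) → ends 29
pad 3 to align 4 for state
state at 32 (size 4, align 4) → ends 36
pad 4 to align 8 for prio
prio at 40 (size 8, align 8) → ends 48
gid at 48 (size 2, align 2) → ends 50
pad 6 to align 8 for rss
rss at 56 (size 88, align 8) → ends 144
total 144 bytes, alignment 8
— Vec32 —
rss at 0 (size 88, align 8) → ends 88
pid at 88 (size 8, align 8) → ends 96
prio at 96 (size 8, align 8) → ends 104
refcount at 104 (size 12, align 4) → ends 116
state at 116 (size 4, align 4) → ends 120
gid at 120 (size 2, align 2) → ends 122
start_time at 122 (size 1, align 1) → ends 123
cpu at 123 (size 1, align 1) → ends 124
uid at 124 (size 1, align 1) → ends 125
tail pad 3 to reach multiple of 8
total 128 bytes, alignment 8
144 − 128 = 16

16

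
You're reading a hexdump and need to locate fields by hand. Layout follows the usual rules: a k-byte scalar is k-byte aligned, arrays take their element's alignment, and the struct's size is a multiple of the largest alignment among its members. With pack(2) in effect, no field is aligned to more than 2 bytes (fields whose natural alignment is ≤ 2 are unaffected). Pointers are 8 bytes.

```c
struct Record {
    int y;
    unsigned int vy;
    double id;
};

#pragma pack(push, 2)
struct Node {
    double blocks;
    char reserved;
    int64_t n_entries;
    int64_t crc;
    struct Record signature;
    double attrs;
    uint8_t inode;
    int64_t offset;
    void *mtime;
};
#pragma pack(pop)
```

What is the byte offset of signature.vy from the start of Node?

Record: @0: y [4B, align 4] → 4; @4: vy [4B, align 4] → 8; @8: id [8B, align 8] → 16; size 16, align 8
@0: blocks [8B, align 2] → 8
@8: reserved [1B, align 1] → 9
+1 pad (align 2)
@10: n_entries [8B, align 2] → 18
@18: crc [8B, align 2] → 26
@26: signature [16B, align 2] → 42
within Record: vy at 4
26 + 4 = 30

30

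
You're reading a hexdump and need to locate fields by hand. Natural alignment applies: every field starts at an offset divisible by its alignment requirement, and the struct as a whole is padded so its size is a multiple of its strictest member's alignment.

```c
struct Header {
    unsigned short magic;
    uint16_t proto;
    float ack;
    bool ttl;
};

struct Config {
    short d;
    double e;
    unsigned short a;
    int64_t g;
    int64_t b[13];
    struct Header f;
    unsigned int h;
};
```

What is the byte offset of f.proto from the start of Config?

Header: @0: magic [2B, align 2] → 2; @2: proto [2B, align 2] → 4; @4: ack [4B, align 4] → 8; @8: ttl [1B, align 1] → 9; +3 tail pad (align 4); size 12, align 4
@0: d [2B, align 2] → 2
+6 pad (align 8)
@8: e [8B, align 8] → 16
@16: a [2B, align 2] → 18
+6 pad (align 8)
@24: g [8B, align 8] → 32
@32: b [104B, align 8] → 136
@136: f [12B, align 4] → 148
within Header: proto at 2
136 + 2 = 138

138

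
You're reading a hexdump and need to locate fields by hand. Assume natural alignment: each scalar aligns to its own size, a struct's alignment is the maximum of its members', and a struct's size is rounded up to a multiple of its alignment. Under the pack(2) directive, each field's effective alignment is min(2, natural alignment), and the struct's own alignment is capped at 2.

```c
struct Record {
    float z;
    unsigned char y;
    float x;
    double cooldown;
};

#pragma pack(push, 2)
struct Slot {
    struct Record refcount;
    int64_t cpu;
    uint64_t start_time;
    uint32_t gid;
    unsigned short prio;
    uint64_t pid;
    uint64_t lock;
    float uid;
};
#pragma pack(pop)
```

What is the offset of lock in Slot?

Record: @0: z [4B, align 4] → 4; @4: y [1B, align 1] → 5; +3 pad (align 4); @8: x [4B, align 4] → 12; +4 pad (align 8); @16: cooldown [8B, align 8] → 24; size 24, align 8
@0: refcount [24B, align 2] → 24
@24: cpu [8B, align 2] → 32
@32: start_time [8B, align 2] → 40
@40: gid [4B, align 2] → 44
@44: prio [2B, align 2] → 46
@46: pid [8B, align 2] → 54
@54: lock [8B, align 2] → 62

54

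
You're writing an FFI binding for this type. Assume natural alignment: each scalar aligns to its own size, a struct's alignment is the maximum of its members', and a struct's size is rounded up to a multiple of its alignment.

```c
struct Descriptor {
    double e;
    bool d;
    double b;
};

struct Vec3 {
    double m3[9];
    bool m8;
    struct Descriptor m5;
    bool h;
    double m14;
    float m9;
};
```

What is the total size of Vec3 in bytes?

128 bytes

Descriptor: e at 0 (size 8, align 8) → ends 8; d at 8 (size 1, align 1) → ends 9; pad 7 to align 8 for b; b at 16 (size 8, align 8) → ends 24; total 24 bytes, alignment 8
m3 at 0 (size 72, align 8) → ends 72
m8 at 72 (size 1, align 1) → ends 73
pad 7 to align 8 for m5
m5 at 80 (size 24, align 8) → ends 104
h at 104 (size 1, align 1) → ends 105
pad 7 to align 8 for m14
m14 at 112 (size 8, align 8) → ends 120
m9 at 120 (size 4, align 4) → ends 124
tail pad 4 to reach multiple of 8
total 128 bytes, alignment 8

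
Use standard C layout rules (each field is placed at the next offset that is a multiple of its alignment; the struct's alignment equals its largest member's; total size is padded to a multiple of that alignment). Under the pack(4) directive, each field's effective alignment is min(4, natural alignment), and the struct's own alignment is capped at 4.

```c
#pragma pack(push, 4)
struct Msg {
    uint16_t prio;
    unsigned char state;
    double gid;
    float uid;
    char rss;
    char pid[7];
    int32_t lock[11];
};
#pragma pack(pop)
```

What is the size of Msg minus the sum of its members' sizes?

0..2  prio  (2B, 2-aligned)
2..3  state  (1B, 1-aligned)
3..4  -- padding (1B)
4..12  gid  (8B, 4-aligned)
12..16  uid  (4B, 4-aligned)
16..17  rss  (1B, 1-aligned)
17..24  pid  (7B, 1-aligned)
24..68  lock  (44B, 4-aligned)
sizeof = 68, alignof = 4
data bytes 67, size 68 → padding 1

1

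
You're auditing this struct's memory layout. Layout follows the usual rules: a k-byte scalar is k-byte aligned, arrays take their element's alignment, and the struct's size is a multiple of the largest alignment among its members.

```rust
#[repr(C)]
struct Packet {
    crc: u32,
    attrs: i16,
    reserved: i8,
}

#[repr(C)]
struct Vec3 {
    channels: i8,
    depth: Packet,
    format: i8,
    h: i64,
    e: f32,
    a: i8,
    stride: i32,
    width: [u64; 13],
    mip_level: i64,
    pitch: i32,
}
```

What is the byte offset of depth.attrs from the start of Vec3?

Packet: 0..4  crc  (4B, 4-aligned); 4..6  attrs  (2B, 2-aligned); 6..7  reserved  (1B, 1-aligned); 7..8  -- tail padding (1B); sizeof = 8, alignof = 4
0..1  channels  (1B, 1-aligned)
1..4  -- padding (3B)
4..12  depth  (8B, 4-aligned)
within Packet: attrs at 4
4 + 4 = 8

8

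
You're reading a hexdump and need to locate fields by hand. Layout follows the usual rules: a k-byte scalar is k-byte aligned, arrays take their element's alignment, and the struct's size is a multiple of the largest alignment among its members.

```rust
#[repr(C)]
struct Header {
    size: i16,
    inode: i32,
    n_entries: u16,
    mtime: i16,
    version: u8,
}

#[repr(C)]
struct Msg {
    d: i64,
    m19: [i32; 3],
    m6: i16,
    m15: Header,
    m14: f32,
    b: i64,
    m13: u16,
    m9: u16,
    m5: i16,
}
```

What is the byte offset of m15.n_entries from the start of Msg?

32

Header: 0..2  size  (2B, 2-aligned); 2..4  -- padding (2B); 4..8  inode  (4B, 4-aligned); 8..10  n_entries  (2B, 2-aligned); 10..12  mtime  (2B, 2-aligned); 12..13  version  (1B, 1-aligned); 13..16  -- tail padding (3B); sizeof = 16, alignof = 4
0..8  d  (8B, 8-aligned)
8..20  m19  (12B, 4-aligned)
20..22  m6  (2B, 2-aligned)
22..24  -- padding (2B)
24..40  m15  (16B, 4-aligned)
within Header: n_entries at 8
24 + 8 = 32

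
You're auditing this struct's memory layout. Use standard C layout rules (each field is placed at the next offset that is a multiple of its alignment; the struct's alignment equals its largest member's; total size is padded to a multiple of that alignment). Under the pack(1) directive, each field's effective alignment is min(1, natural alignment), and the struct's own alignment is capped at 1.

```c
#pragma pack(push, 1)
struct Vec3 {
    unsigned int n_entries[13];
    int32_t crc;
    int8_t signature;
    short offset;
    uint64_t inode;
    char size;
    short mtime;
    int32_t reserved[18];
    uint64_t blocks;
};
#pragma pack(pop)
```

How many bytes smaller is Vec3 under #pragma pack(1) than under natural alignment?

natural layout:
  n_entries at 0 (size 52, align 4) → ends 52
  crc at 52 (size 4, align 4) → ends 56
  signature at 56 (size 1, align 1) → ends 57
  pad 1 to align 2 for offset
  offset at 58 (size 2, align 2) → ends 60
  pad 4 to align 8 for inode
  inode at 64 (size 8, align 8) → ends 72
  size at 72 (size 1, align 1) → ends 73
  pad 1 to align 2 for mtime
  mtime at 74 (size 2, align 2) → ends 76
  reserved at 76 (size 72, align 4) → ends 148
  pad 4 to align 8 for blocks
  blocks at 152 (size 8, align 8) → ends 160
  total 160 bytes, alignment 8
packed(1) layout:
  n_entries at 0 (size 52, align 1) → ends 52
  crc at 52 (size 4, align 1) → ends 56
  signature at 56 (size 1, align 1) → ends 57
  offset at 57 (size 2, align 1) → ends 59
  inode at 59 (size 8, align 1) → ends 67
  size at 67 (size 1, align 1) → ends 68
  mtime at 68 (size 2, align 1) → ends 70
  reserved at 70 (size 72, align 1) → ends 142
  blocks at 142 (size 8, align 1) → ends 150
  total 150 bytes, alignment 1
160 − 150 = 10

10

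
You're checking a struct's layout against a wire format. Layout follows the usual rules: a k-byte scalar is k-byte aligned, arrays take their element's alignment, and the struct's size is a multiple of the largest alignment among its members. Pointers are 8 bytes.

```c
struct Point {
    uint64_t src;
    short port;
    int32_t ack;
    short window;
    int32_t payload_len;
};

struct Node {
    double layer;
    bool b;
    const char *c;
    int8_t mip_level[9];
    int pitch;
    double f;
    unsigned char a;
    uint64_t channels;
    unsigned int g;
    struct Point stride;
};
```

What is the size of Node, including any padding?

Point: @0: src [8B, align 8] → 8; @8: port [2B, align 2] → 10; +2 pad (align 4); @12: ack [4B, align 4] → 16; @16: window [2B, align 2] → 18; +2 pad (align 4); @20: payload_len [4B, align 4] → 24; size 24, align 8
@0: layer [8B, align 8] → 8
@8: b [1B, align 1] → 9
+7 pad (align 8)
@16: c [8B, align 8] → 24
@24: mip_level [9B, align 1] → 33
+3 pad (align 4)
@36: pitch [4B, align 4] → 40
@40: f [8B, align 8] → 48
@48: a [1B, align 1] → 49
+7 pad (align 8)
@56: channels [8B, align 8] → 64
@64: g [4B, align 4] → 68
+4 pad (align 8)
@72: stride [24B, align 8] → 96
size 96, align 8

96 bytes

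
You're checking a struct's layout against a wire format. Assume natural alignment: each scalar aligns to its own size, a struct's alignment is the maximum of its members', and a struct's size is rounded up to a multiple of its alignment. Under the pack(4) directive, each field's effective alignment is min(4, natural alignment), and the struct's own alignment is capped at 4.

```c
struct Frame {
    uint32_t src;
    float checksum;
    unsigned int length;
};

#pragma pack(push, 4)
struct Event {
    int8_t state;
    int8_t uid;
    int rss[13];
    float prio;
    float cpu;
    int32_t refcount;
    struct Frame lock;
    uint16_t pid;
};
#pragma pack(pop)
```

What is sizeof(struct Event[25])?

2100

Frame: src at 0 (size 4, align 4) → ends 4; checksum at 4 (size 4, align 4) → ends 8; length at 8 (size 4, align 4) → ends 12; total 12 bytes, alignment 4
state at 0 (size 1, align 1) → ends 1
uid at 1 (size 1, align 1) → ends 2
pad 2 to align 4 for rss
rss at 4 (size 52, align 4) → ends 56
prio at 56 (size 4, align 4) → ends 60
cpu at 60 (size 4, align 4) → ends 64
refcount at 64 (size 4, align 4) → ends 68
lock at 68 (size 12, align 4) → ends 80
pid at 80 (size 2, align 2) → ends 82
tail pad 2 to reach multiple of 4
total 84 bytes, alignment 4
array of 25: 25 × 84 = 2100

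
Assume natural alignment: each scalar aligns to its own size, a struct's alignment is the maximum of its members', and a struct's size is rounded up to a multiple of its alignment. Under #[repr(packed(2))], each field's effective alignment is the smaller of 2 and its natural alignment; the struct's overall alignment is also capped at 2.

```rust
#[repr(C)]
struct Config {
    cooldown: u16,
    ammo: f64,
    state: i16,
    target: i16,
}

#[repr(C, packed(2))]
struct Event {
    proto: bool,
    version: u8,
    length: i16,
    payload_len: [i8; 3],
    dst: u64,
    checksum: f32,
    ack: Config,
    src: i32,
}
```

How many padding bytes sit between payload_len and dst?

1

Config: @0: cooldown [2B, align 2] → 2; +6 pad (align 8); @8: ammo [8B, align 8] → 16; @16: state [2B, align 2] → 18; @18: target [2B, align 2] → 20; +4 tail pad (align 8); size 24, align 8
@0: proto [1B, align 1] → 1
@1: version [1B, align 1] → 2
@2: length [2B, align 2] → 4
@4: payload_len [3B, align 1] → 7
+1 pad (align 2)
@8: dst [8B, align 2] → 16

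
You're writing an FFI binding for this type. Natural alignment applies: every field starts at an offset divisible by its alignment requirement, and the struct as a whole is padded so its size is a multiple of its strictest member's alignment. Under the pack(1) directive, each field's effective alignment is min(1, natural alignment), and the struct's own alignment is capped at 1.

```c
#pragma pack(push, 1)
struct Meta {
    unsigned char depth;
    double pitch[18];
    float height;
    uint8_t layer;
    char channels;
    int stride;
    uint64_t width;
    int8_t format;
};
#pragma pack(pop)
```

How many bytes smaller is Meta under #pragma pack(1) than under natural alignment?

20

natural layout:
  @0: depth [1B, align 1] → 1
  +7 pad (align 8)
  @8: pitch [144B, align 8] → 152
  @152: height [4B, align 4] → 156
  @156: layer [1B, align 1] → 157
  @157: channels [1B, align 1] → 158
  +2 pad (align 4)
  @160: stride [4B, align 4] → 164
  +4 pad (align 8)
  @168: width [8B, align 8] → 176
  @176: format [1B, align 1] → 177
  +7 tail pad (align 8)
  size 184, align 8
packed(1) layout:
  @0: depth [1B, align 1] → 1
  @1: pitch [144B, align 1] → 145
  @145: height [4B, align 1] → 149
  @149: layer [1B, align 1] → 150
  @150: channels [1B, align 1] → 151
  @151: stride [4B, align 1] → 155
  @155: width [8B, align 1] → 163
  @163: format [1B, align 1] → 164
  size 164, align 1
184 − 164 = 20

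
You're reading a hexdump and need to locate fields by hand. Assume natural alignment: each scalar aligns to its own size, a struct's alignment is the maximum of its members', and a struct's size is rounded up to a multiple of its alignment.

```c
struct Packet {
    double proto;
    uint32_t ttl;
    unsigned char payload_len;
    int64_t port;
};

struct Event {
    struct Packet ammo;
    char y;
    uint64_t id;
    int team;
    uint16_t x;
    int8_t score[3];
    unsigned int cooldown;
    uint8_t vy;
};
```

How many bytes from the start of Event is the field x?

Packet: @0: proto [8B, align 8] → 8; @8: ttl [4B, align 4] → 12; @12: payload_len [1B, align 1] → 13; +3 pad (align 8); @16: port [8B, align 8] → 24; size 24, align 8
@0: ammo [24B, align 8] → 24
@24: y [1B, align 1] → 25
+7 pad (align 8)
@32: id [8B, align 8] → 40
@40: team [4B, align 4] → 44
@44: x [2B, align 2] → 46

44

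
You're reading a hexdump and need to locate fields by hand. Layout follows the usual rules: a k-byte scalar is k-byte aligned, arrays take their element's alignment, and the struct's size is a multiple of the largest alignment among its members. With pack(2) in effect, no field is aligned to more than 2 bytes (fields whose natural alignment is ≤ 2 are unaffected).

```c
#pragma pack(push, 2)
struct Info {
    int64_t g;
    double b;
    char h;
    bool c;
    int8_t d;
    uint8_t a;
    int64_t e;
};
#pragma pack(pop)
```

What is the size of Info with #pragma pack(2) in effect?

@0: g [8B, align 2] → 8
@8: b [8B, align 2] → 16
@16: h [1B, align 1] → 17
@17: c [1B, align 1] → 18
@18: d [1B, align 1] → 19
@19: a [1B, align 1] → 20
@20: e [8B, align 2] → 28
size 28, align 2

28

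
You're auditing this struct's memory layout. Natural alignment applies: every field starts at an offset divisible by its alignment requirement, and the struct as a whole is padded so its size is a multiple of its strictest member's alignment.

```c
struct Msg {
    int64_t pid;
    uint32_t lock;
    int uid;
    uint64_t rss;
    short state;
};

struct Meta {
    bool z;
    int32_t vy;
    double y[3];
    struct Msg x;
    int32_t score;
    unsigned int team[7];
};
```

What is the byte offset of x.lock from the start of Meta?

40

Msg: @0: pid [8B, align 8] → 8; @8: lock [4B, align 4] → 12; @12: uid [4B, align 4] → 16; @16: rss [8B, align 8] → 24; @24: state [2B, align 2] → 26; +6 tail pad (align 8); size 32, align 8
@0: z [1B, align 1] → 1
+3 pad (align 4)
@4: vy [4B, align 4] → 8
@8: y [24B, align 8] → 32
@32: x [32B, align 8] → 64
within Msg: lock at 8
32 + 8 = 40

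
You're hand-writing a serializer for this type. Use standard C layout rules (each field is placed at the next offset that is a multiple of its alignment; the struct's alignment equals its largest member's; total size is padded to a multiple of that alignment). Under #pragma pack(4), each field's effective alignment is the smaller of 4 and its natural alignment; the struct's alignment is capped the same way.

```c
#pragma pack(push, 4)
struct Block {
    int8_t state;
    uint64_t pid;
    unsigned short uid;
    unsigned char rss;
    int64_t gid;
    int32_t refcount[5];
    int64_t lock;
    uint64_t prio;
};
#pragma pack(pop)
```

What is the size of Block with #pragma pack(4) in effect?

@0: state [1B, align 1] → 1
+3 pad (align 4)
@4: pid [8B, align 4] → 12
@12: uid [2B, align 2] → 14
@14: rss [1B, align 1] → 15
+1 pad (align 4)
@16: gid [8B, align 4] → 24
@24: refcount [20B, align 4] → 44
@44: lock [8B, align 4] → 52
@52: prio [8B, align 4] → 60
size 60, align 4

60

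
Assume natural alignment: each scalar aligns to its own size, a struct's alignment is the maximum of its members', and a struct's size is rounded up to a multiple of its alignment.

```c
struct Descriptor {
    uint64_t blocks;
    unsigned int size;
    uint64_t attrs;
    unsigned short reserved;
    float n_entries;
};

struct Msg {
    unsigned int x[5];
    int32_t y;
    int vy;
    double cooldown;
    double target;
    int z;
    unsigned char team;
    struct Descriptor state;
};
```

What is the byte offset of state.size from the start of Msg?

64

Descriptor: @0: blocks [8B, align 8] → 8; @8: size [4B, align 4] → 12; +4 pad (align 8); @16: attrs [8B, align 8] → 24; @24: reserved [2B, align 2] → 26; +2 pad (align 4); @28: n_entries [4B, align 4] → 32; size 32, align 8
@0: x [20B, align 4] → 20
@20: y [4B, align 4] → 24
@24: vy [4B, align 4] → 28
+4 pad (align 8)
@32: cooldown [8B, align 8] → 40
@40: target [8B, align 8] → 48
@48: z [4B, align 4] → 52
@52: team [1B, align 1] → 53
+3 pad (align 8)
@56: state [32B, align 8] → 88
within Descriptor: size at 8
56 + 8 = 64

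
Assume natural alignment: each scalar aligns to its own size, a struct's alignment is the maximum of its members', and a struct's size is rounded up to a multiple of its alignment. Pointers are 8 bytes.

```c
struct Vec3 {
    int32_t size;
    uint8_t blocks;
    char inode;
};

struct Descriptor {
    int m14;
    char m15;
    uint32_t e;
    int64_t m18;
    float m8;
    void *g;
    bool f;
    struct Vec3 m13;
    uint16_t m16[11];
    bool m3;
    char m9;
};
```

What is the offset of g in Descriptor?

Vec3: 0..4  size  (4B, 4-aligned); 4..5  blocks  (1B, 1-aligned); 5..6  inode  (1B, 1-aligned); 6..8  -- tail padding (2B); sizeof = 8, alignof = 4
0..4  m14  (4B, 4-aligned)
4..5  m15  (1B, 1-aligned)
5..8  -- padding (3B)
8..12  e  (4B, 4-aligned)
12..16  -- padding (4B)
16..24  m18  (8B, 8-aligned)
24..28  m8  (4B, 4-aligned)
28..32  -- padding (4B)
32..40  g  (8B, 8-aligned)

32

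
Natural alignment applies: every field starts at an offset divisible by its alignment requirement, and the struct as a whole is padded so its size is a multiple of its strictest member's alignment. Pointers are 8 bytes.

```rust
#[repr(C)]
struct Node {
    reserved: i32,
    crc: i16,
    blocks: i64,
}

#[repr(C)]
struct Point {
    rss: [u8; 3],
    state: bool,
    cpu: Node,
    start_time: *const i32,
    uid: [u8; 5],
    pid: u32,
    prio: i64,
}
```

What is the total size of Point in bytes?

56 bytes

Node: 0..4  reserved  (4B, 4-aligned); 4..6  crc  (2B, 2-aligned); 6..8  -- padding (2B); 8..16  blocks  (8B, 8-aligned); sizeof = 16, alignof = 8
0..3  rss  (3B, 1-aligned)
3..4  state  (1B, 1-aligned)
4..8  -- padding (4B)
8..24  cpu  (16B, 8-aligned)
24..32  start_time  (8B, 8-aligned)
32..37  uid  (5B, 1-aligned)
37..40  -- padding (3B)
40..44  pid  (4B, 4-aligned)
44..48  -- padding (4B)
48..56  prio  (8B, 8-aligned)
sizeof = 56, alignof = 8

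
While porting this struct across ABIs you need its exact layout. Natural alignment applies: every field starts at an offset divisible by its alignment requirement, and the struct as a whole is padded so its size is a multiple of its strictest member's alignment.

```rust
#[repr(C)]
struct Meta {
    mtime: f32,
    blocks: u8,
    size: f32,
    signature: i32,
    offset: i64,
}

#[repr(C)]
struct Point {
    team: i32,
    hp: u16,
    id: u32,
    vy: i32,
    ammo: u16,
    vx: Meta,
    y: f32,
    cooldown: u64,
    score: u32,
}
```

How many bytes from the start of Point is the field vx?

24

Meta: 0..4  mtime  (4B, 4-aligned); 4..5  blocks  (1B, 1-aligned); 5..8  -- padding (3B); 8..12  size  (4B, 4-aligned); 12..16  signature  (4B, 4-aligned); 16..24  offset  (8B, 8-aligned); sizeof = 24, alignof = 8
0..4  team  (4B, 4-aligned)
4..6  hp  (2B, 2-aligned)
6..8  -- padding (2B)
8..12  id  (4B, 4-aligned)
12..16  vy  (4B, 4-aligned)
16..18  ammo  (2B, 2-aligned)
18..24  -- padding (6B)
24..48  vx  (24B, 8-aligned)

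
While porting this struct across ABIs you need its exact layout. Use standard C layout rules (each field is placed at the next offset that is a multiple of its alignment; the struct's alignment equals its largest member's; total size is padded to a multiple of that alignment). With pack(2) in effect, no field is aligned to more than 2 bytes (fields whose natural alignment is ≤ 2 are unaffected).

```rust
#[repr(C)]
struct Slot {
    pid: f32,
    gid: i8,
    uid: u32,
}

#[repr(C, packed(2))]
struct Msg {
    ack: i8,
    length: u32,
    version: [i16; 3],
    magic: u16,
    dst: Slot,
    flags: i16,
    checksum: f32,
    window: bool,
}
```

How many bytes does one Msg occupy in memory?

Slot: pid at 0 (size 4, align 4) → ends 4; gid at 4 (size 1, align 1) → ends 5; pad 3 to align 4 for uid; uid at 8 (size 4, align 4) → ends 12; total 12 bytes, alignment 4
ack at 0 (size 1, align 1) → ends 1
pad 1 to align 2 for length
length at 2 (size 4, align 2) → ends 6
version at 6 (size 6, align 2) → ends 12
magic at 12 (size 2, align 2) → ends 14
dst at 14 (size 12, align 2) → ends 26
flags at 26 (size 2, align 2) → ends 28
checksum at 28 (size 4, align 2) → ends 32
window at 32 (size 1, align 1) → ends 33
tail pad 1 to reach multiple of 2
total 34 bytes, alignment 2

34 bytes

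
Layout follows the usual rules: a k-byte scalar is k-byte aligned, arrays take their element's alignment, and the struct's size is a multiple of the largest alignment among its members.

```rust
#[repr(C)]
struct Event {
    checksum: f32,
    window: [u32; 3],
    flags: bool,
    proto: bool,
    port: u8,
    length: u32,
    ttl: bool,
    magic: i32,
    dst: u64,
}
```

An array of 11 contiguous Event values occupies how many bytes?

440

checksum at 0 (size 4, align 4) → ends 4
window at 4 (size 12, align 4) → ends 16
flags at 16 (size 1, align 1) → ends 17
proto at 17 (size 1, align 1) → ends 18
port at 18 (size 1, align 1) → ends 19
pad 1 to align 4 for length
length at 20 (size 4, align 4) → ends 24
ttl at 24 (size 1, align 1) → ends 25
pad 3 to align 4 for magic
magic at 28 (size 4, align 4) → ends 32
dst at 32 (size 8, align 8) → ends 40
total 40 bytes, alignment 8
array of 11: 11 × 40 = 440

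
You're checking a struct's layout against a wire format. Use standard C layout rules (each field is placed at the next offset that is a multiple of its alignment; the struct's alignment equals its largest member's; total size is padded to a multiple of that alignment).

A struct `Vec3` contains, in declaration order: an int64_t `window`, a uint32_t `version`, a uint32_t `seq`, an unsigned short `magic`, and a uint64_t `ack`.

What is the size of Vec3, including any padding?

32

@0: window [8B, align 8] → 8
@8: version [4B, align 4] → 12
@12: seq [4B, align 4] → 16
@16: magic [2B, align 2] → 18
+6 pad (align 8)
@24: ack [8B, align 8] → 32
size 32, align 8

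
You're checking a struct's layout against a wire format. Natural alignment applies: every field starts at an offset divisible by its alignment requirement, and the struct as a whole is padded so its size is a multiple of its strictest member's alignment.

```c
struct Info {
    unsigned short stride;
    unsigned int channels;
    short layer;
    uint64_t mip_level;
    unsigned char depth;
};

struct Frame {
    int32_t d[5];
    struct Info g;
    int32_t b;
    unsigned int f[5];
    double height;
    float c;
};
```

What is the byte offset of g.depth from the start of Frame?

48

Info: @0: stride [2B, align 2] → 2; +2 pad (align 4); @4: channels [4B, align 4] → 8; @8: layer [2B, align 2] → 10; +6 pad (align 8); @16: mip_level [8B, align 8] → 24; @24: depth [1B, align 1] → 25; +7 tail pad (align 8); size 32, align 8
@0: d [20B, align 4] → 20
+4 pad (align 8)
@24: g [32B, align 8] → 56
within Info: depth at 24
24 + 24 = 48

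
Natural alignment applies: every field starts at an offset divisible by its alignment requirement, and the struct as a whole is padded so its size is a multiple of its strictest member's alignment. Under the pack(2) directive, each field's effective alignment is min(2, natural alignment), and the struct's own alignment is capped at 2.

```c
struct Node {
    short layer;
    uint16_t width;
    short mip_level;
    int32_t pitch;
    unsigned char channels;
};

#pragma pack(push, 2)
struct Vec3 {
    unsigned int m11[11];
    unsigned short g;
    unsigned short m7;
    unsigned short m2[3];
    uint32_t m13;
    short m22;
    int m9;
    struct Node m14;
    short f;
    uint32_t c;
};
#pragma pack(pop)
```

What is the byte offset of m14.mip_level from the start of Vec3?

Node: 0..2  layer  (2B, 2-aligned); 2..4  width  (2B, 2-aligned); 4..6  mip_level  (2B, 2-aligned); 6..8  -- padding (2B); 8..12  pitch  (4B, 4-aligned); 12..13  channels  (1B, 1-aligned); 13..16  -- tail padding (3B); sizeof = 16, alignof = 4
0..44  m11  (44B, 2-aligned)
44..46  g  (2B, 2-aligned)
46..48  m7  (2B, 2-aligned)
48..54  m2  (6B, 2-aligned)
54..58  m13  (4B, 2-aligned)
58..60  m22  (2B, 2-aligned)
60..64  m9  (4B, 2-aligned)
64..80  m14  (16B, 2-aligned)
within Node: mip_level at 4
64 + 4 = 68

68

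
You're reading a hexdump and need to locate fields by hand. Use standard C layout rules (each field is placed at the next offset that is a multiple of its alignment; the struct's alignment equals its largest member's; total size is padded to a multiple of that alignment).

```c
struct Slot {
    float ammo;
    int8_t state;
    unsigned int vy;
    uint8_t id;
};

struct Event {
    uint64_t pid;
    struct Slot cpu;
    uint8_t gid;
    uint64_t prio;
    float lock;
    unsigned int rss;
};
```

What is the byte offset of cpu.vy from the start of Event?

Slot: ammo at 0 (size 4, align 4) → ends 4; state at 4 (size 1, align 1) → ends 5; pad 3 to align 4 for vy; vy at 8 (size 4, align 4) → ends 12; id at 12 (size 1, align 1) → ends 13; tail pad 3 to reach multiple of 4; total 16 bytes, alignment 4
pid at 0 (size 8, align 8) → ends 8
cpu at 8 (size 16, align 4) → ends 24
within Slot: vy at 8
8 + 8 = 16

16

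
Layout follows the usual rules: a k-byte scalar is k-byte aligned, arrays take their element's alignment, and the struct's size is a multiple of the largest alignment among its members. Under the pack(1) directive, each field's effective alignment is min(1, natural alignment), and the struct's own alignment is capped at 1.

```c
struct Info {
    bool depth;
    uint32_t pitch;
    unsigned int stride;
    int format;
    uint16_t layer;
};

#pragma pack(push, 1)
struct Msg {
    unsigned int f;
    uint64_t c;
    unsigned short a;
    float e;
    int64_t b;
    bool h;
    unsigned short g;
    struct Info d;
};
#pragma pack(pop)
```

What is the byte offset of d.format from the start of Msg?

Info: depth at 0 (size 1, align 1) → ends 1; pad 3 to align 4 for pitch; pitch at 4 (size 4, align 4) → ends 8; stride at 8 (size 4, align 4) → ends 12; format at 12 (size 4, align 4) → ends 16; layer at 16 (size 2, align 2) → ends 18; tail pad 2 to reach multiple of 4; total 20 bytes, alignment 4
f at 0 (size 4, align 1) → ends 4
c at 4 (size 8, align 1) → ends 12
a at 12 (size 2, align 1) → ends 14
e at 14 (size 4, align 1) → ends 18
b at 18 (size 8, align 1) → ends 26
h at 26 (size 1, align 1) → ends 27
g at 27 (size 2, align 1) → ends 29
d at 29 (size 20, align 1) → ends 49
within Info: format at 12
29 + 12 = 41

41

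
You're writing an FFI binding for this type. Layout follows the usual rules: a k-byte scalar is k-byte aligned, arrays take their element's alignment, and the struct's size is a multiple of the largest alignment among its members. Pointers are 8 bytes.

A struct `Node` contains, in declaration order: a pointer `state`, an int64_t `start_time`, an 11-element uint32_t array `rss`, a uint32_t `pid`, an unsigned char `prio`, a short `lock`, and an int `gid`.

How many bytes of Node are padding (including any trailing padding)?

0..8  state  (8B, 8-aligned)
8..16  start_time  (8B, 8-aligned)
16..60  rss  (44B, 4-aligned)
60..64  pid  (4B, 4-aligned)
64..65  prio  (1B, 1-aligned)
65..66  -- padding (1B)
66..68  lock  (2B, 2-aligned)
68..72  gid  (4B, 4-aligned)
sizeof = 72, alignof = 8
data bytes 71, size 72 → padding 1

1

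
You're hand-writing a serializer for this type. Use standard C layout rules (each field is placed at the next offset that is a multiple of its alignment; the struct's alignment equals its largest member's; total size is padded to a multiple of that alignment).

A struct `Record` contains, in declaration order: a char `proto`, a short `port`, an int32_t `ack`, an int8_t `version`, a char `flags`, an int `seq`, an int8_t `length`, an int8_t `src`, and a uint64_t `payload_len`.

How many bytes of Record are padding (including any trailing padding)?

@0: proto [1B, align 1] → 1
+1 pad (align 2)
@2: port [2B, align 2] → 4
@4: ack [4B, align 4] → 8
@8: version [1B, align 1] → 9
@9: flags [1B, align 1] → 10
+2 pad (align 4)
@12: seq [4B, align 4] → 16
@16: length [1B, align 1] → 17
@17: src [1B, align 1] → 18
+6 pad (align 8)
@24: payload_len [8B, align 8] → 32
size 32, align 8
data bytes 23, size 32 → padding 9

9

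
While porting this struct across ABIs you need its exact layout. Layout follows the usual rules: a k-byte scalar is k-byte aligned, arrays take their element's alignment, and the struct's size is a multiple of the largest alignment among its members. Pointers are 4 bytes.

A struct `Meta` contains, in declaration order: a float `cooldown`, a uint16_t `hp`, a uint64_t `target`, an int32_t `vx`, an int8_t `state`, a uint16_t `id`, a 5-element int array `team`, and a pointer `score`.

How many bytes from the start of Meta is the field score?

44

@0: cooldown [4B, align 4] → 4
@4: hp [2B, align 2] → 6
+2 pad (align 8)
@8: target [8B, align 8] → 16
@16: vx [4B, align 4] → 20
@20: state [1B, align 1] → 21
+1 pad (align 2)
@22: id [2B, align 2] → 24
@24: team [20B, align 4] → 44
@44: score [4B, align 4] → 48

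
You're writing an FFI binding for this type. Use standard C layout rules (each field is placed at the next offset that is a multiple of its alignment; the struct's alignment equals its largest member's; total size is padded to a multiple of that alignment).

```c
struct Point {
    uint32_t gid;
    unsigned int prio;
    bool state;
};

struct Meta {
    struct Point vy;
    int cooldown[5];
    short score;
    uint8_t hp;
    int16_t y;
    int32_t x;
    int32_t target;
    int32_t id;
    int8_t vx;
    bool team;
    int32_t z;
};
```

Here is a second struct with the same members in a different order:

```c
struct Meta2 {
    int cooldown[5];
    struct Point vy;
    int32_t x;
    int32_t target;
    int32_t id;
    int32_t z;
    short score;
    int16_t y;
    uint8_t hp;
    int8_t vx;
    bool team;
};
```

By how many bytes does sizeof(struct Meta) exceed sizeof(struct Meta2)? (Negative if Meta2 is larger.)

4

Point: @0: gid [4B, align 4] → 4; @4: prio [4B, align 4] → 8; @8: state [1B, align 1] → 9; +3 tail pad (align 4); size 12, align 4
@0: vy [12B, align 4] → 12
@12: cooldown [20B, align 4] → 32
@32: score [2B, align 2] → 34
@34: hp [1B, align 1] → 35
+1 pad (align 2)
@36: y [2B, align 2] → 38
+2 pad (align 4)
@40: x [4B, align 4] → 44
@44: target [4B, align 4] → 48
@48: id [4B, align 4] → 52
@52: vx [1B, align 1] → 53
@53: team [1B, align 1] → 54
+2 pad (align 4)
@56: z [4B, align 4] → 60
size 60, align 4
— Meta2 —
@0: cooldown [20B, align 4] → 20
@20: vy [12B, align 4] → 32
@32: x [4B, align 4] → 36
@36: target [4B, align 4] → 40
@40: id [4B, align 4] → 44
@44: z [4B, align 4] → 48
@48: score [2B, align 2] → 50
@50: y [2B, align 2] → 52
@52: hp [1B, align 1] → 53
@53: vx [1B, align 1] → 54
@54: team [1B, align 1] → 55
+1 tail pad (align 4)
size 56, align 4
60 − 56 = 4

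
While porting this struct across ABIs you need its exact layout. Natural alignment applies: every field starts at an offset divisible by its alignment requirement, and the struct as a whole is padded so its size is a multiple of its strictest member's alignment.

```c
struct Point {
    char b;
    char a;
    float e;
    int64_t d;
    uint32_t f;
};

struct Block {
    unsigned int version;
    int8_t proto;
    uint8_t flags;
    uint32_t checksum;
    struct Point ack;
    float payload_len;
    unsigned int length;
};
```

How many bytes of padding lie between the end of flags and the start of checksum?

Point: 0..1  b  (1B, 1-aligned); 1..2  a  (1B, 1-aligned); 2..4  -- padding (2B); 4..8  e  (4B, 4-aligned); 8..16  d  (8B, 8-aligned); 16..20  f  (4B, 4-aligned); 20..24  -- tail padding (4B); sizeof = 24, alignof = 8
0..4  version  (4B, 4-aligned)
4..5  proto  (1B, 1-aligned)
5..6  flags  (1B, 1-aligned)
6..8  -- padding (2B)
8..12  checksum  (4B, 4-aligned)

2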